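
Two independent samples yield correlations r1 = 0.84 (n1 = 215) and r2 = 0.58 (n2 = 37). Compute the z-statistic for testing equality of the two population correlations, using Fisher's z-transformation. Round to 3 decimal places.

3.024

Fisher z-transforms: z1 = atanh(0.84) = 1.221174, z2 = atanh(0.58) = 0.662463; difference d = 0.558711
Var(d) = 1/212 + 1/34 = 0.0047170 + 0.0294118 = 0.0341288
z = d/√Var(d) = 0.558711 / √0.0341288 = 0.558711 / 0.184740 = 3.024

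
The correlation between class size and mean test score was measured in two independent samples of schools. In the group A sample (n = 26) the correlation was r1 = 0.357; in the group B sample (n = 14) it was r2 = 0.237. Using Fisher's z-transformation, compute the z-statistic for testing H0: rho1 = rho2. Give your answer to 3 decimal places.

Fisher z-transforms: z1 = atanh(0.357) = 0.373443, z2 = atanh(0.237) = 0.241593; difference d = 0.131850
Var(d) = 1/23 + 1/11 = 0.0434783 + 0.0909091 = 0.1343874
z = d/√Var(d) = 0.131850 / √0.1343874 = 0.131850 / 0.366589 = 0.360

0.360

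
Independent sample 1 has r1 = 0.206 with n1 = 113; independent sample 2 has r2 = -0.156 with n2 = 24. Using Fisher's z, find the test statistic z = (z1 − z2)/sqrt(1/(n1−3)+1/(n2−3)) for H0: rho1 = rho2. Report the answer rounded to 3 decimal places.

1.538

z1 = atanh(0.206) = 0.208990,  z2 = atanh(-0.156) = -0.157284
SE = √(1/(n1−3) + 1/(n2−3)) = √(1/110 + 1/21) = √(0.0090909 + 0.0476190) = √0.0567099 = 0.238138
z = (z1 − z2)/SE = (0.208990 − (-0.157284)) / 0.238138 = 0.366274 / 0.238138 = 1.538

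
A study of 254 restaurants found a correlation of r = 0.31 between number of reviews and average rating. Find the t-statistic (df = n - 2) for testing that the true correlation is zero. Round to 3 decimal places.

1 − r² = 1 − 0.0961 = 0.9039;  √(1−r²) = 0.950737
√(n−2) = √252 = 15.874508
t = r·√(n−2)/√(1−r²) = 0.31 · 15.874508 / 0.950737 = 5.176

5.176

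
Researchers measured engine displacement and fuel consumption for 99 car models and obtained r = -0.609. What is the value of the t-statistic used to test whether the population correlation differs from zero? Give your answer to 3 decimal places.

t = r·√(n−2) / √(1−r²) with r = -0.609, n = 99
  = -0.609·√97 / √(1 − 0.370881)
  = -0.609·9.848858 / 0.793170
  = -5.997955 / 0.793170 = -7.562

-7.562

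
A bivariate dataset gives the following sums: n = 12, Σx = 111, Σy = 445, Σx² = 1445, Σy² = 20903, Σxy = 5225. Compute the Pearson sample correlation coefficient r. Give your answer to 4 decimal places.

0.8172

Numerator: nΣxy − (Σx)(Σy) = 12·5225 − (111)(445) = 13305
Denominator: √[(nΣx²−(Σx)²)(nΣy²−(Σy)²)]
  nΣx²−(Σx)² = 12·1445 − 12321 = 5019;  nΣy²−(Σy)² = 12·20903 − 198025 = 52811
  √(5019·52811) = √265058409 = 16280.6145
r = 13305 / 16280.6145 = 0.8172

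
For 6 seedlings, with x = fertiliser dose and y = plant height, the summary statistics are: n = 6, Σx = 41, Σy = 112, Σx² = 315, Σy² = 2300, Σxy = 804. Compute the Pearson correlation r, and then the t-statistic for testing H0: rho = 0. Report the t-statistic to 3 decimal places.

S_xy = nΣxy − ΣxΣy = 6·804 − 41·112 = 4824 − 4592 = 232
S_xx = nΣx² − (Σx)² = 6·315 − 41² = 1890 − 1681 = 209
S_yy = nΣy² − (Σy)² = 6·2300 − 112² = 13800 − 12544 = 1256
r = S_xy / √(S_xx·S_yy) = 232 / √(209·1256) = 232 / √262504 = 232 / 512.3514 = 0.4528
t = r·√(n−2)/√(1−r²) = 0.4528·√4 / √(1−0.205028) = 0.905600 / 0.891612 = 1.016

1.016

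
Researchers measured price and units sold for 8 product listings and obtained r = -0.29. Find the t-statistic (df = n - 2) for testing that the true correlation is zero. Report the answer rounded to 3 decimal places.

t = r·√(n−2) / √(1−r²) with r = -0.29, n = 8
  = -0.29·√6 / √(1 − 0.0841)
  = -0.29·2.449490 / 0.957027
  = -0.710352 / 0.957027 = -0.742

-0.742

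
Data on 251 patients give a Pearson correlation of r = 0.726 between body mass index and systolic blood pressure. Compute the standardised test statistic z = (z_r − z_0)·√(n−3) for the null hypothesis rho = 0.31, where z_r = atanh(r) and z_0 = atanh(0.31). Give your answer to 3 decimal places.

z_r = atanh(0.726) = 0.920217,  z_0 = atanh(0.31) = 0.320545
SE = 1/√(n−3) = 1/√248 = 0.063500
z = (z_r − z_0)/SE = (0.920217 − 0.320545) / 0.063500 = 0.599672 / 0.063500 = 9.444

9.444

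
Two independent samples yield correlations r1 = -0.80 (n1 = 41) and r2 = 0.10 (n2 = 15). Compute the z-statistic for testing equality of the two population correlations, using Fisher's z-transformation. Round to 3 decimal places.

z1 = atanh(-0.80) = -1.098612,  z2 = atanh(0.10) = 0.100335
SE = √(1/(n1−3) + 1/(n2−3)) = √(1/38 + 1/12) = √(0.0263158 + 0.0833333) = √0.1096491 = 0.331133
z = (z1 − z2)/SE = (-1.098612 − 0.100335) / 0.331133 = -1.198947 / 0.331133 = -3.621

-3.621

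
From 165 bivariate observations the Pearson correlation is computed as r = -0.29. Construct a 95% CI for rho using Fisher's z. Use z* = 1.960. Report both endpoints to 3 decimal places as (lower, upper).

z_r = atanh(-0.29) = -0.298566;  SE = 1/√(n−3) = 1/√162 = 0.078567
z-limits: -0.298566 ± 1.960·0.078567 = -0.298566 ± 0.153991 = [-0.452557, -0.144575]
ρ-limits: (tanh -0.452557, tanh -0.144575) = (-0.424, -0.144)

(-0.424, -0.144)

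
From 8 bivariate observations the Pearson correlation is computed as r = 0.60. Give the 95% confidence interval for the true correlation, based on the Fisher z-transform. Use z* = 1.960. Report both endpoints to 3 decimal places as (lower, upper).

z_r = atanh(0.60) = 0.693147;  SE = 1/√(n−3) = 1/√5 = 0.447214
z-limits: 0.693147 ± 1.960·0.447214 = 0.693147 ± 0.876539 = [-0.183392, 1.569686]
ρ-limits: (tanh -0.183392, tanh 1.569686) = (-0.181, 0.917)

(-0.181, 0.917)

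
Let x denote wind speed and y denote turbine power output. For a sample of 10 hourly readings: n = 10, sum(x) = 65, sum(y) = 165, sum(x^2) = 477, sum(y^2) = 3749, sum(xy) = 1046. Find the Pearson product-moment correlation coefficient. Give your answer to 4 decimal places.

-0.1120

S_xy = nΣxy − ΣxΣy = 10·1046 − 65·165 = 10460 − 10725 = -265
S_xx = nΣx² − (Σx)² = 10·477 − 65² = 4770 − 4225 = 545
S_yy = nΣy² − (Σy)² = 10·3749 − 165² = 37490 − 27225 = 10265
r = S_xy / √(S_xx·S_yy) = -265 / √(545·10265) = -265 / √5594425 = -265 / 2365.2537 = -0.1120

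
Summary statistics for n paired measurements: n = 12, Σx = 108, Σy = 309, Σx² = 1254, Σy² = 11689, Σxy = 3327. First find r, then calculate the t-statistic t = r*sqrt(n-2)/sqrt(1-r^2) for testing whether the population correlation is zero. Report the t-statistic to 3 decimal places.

S_xy = nΣxy − ΣxΣy = 12·3327 − 108·309 = 39924 − 33372 = 6552
S_xx = nΣx² − (Σx)² = 12·1254 − 108² = 15048 − 11664 = 3384
S_yy = nΣy² − (Σy)² = 12·11689 − 309² = 140268 − 95481 = 44787
r = S_xy / √(S_xx·S_yy) = 6552 / √(3384·44787) = 6552 / √151559208 = 6552 / 12310.9386 = 0.5322
t = r·√(n−2)/√(1−r²) = 0.5322·√10 / √(1−0.283237) = 1.682964 / 0.846619 = 1.988

1.988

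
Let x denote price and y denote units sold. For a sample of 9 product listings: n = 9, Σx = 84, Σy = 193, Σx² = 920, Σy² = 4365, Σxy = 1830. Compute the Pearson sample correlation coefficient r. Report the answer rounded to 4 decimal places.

0.1634

Numerator: nΣxy − (Σx)(Σy) = 9·1830 − (84)(193) = 258
Denominator: √[(nΣx²−(Σx)²)(nΣy²−(Σy)²)]
  nΣx²−(Σx)² = 9·920 − 7056 = 1224;  nΣy²−(Σy)² = 9·4365 − 37249 = 2036
  √(1224·2036) = √2492064 = 1578.6273
r = 258 / 1578.6273 = 0.1634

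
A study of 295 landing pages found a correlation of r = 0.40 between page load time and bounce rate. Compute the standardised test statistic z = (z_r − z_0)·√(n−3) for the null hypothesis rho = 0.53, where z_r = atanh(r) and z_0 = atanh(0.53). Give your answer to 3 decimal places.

z_r = atanh(0.40) = 0.423649,  z_0 = atanh(0.53) = 0.590145
SE = 1/√(n−3) = 1/√292 = 0.058521
z = (z_r − z_0)/SE = (0.423649 − 0.590145) / 0.058521 = -0.166496 / 0.058521 = -2.845

-2.845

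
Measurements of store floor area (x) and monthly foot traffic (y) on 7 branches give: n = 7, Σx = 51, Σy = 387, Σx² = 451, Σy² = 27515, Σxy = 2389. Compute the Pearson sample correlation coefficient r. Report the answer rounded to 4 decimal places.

-0.6176

S_xy = nΣxy − ΣxΣy = 7·2389 − 51·387 = 16723 − 19737 = -3014
S_xx = nΣx² − (Σx)² = 7·451 − 51² = 3157 − 2601 = 556
S_yy = nΣy² − (Σy)² = 7·27515 − 387² = 192605 − 149769 = 42836
r = S_xy / √(S_xx·S_yy) = -3014 / √(556·42836) = -3014 / √23816816 = -3014 / 4880.2475 = -0.6176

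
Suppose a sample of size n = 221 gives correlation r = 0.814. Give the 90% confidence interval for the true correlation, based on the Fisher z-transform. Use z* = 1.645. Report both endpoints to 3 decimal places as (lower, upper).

(0.773, 0.848)

Fisher z: z_r = atanh(r) = ½·ln((1+0.814)/(1−0.814)) = 1.138771
SE(z) = 1/√(n−3) = 1/√218 = 0.067729
90% ⇒ z* = 1.645; margin = 1.645·0.067729 = 0.111414
CI on z-scale: (1.027357, 1.250185)
Back-transform: tanh(1.027357) = 0.772846, tanh(1.250185) = 0.848336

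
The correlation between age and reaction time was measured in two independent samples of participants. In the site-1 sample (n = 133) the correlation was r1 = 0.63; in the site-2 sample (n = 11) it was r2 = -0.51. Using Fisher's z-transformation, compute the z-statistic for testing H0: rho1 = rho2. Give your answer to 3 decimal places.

z1 = atanh(0.63) = 0.741416,  z2 = atanh(-0.51) = -0.562730
SE = √(1/(n1−3) + 1/(n2−3)) = √(1/130 + 1/8) = √(0.0076923 + 0.1250000) = √0.1326923 = 0.364270
z = (z1 − z2)/SE = (0.741416 − (-0.562730)) / 0.364270 = 1.304146 / 0.364270 = 3.580

3.580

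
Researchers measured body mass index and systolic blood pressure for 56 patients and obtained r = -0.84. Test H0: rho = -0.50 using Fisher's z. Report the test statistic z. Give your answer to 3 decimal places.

Fisher z: atanh(-0.84) = -1.221174, atanh(-0.50) = -0.549306
z = (z_r − z_0)·√(n−3) = (-1.221174 − (-0.549306))·√53 = -0.671868 · 7.280110 = -4.891

-4.891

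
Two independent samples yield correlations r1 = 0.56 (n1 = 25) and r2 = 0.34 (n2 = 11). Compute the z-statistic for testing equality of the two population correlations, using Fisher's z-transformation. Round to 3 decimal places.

0.675

Fisher z-transforms: z1 = atanh(0.56) = 0.632833, z2 = atanh(0.34) = 0.354093; difference d = 0.278740
Var(d) = 1/22 + 1/8 = 0.0454545 + 0.1250000 = 0.1704545
z = d/√Var(d) = 0.278740 / √0.1704545 = 0.278740 / 0.412861 = 0.675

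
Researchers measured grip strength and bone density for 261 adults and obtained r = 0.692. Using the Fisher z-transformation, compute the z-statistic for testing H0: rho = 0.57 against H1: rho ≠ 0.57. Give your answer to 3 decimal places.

z_r = atanh(0.692) = 0.851783,  z_0 = atanh(0.57) = 0.647523
SE = 1/√(n−3) = 1/√258 = 0.062257
z = (z_r − z_0)/SE = (0.851783 − 0.647523) / 0.062257 = 0.204260 / 0.062257 = 3.281

3.281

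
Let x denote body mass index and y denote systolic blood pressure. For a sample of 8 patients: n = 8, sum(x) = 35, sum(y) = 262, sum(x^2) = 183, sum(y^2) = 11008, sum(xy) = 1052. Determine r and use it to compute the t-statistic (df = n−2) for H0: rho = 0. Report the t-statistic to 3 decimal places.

Numerator: nΣxy − (Σx)(Σy) = 8·1052 − (35)(262) = -754
Denominator: √[(nΣx²−(Σx)²)(nΣy²−(Σy)²)]
  nΣx²−(Σx)² = 8·183 − 1225 = 239;  nΣy²−(Σy)² = 8·11008 − 68644 = 19420
  √(239·19420) = √4641380 = 2154.3862
r = -754 / 2154.3862 = -0.3500
t = r·√(n−2)/√(1−r²) = -0.3500·√6 / √(1−0.122500) = -0.857321 / 0.936750 = -0.915

-0.915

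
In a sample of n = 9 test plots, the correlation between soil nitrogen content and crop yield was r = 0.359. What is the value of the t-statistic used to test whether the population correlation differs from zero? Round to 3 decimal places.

1 − r² = 1 − 0.128881 = 0.871119;  √(1−r²) = 0.933338
√(n−2) = √7 = 2.645751
t = r·√(n−2)/√(1−r²) = 0.359 · 2.645751 / 0.933338 = 1.018

1.018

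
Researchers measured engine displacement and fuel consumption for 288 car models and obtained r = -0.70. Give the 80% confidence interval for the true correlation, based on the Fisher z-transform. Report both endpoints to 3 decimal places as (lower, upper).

(-0.737, -0.659)

Fisher z: z_r = atanh(r) = ½·ln((1+(-0.70))/(1−(-0.70))) = -0.867301
SE(z) = 1/√(n−3) = 1/√285 = 0.059235
80% ⇒ z* = 1.282; margin = 1.282·0.059235 = 0.075939
CI on z-scale: (-0.943240, -0.791362)
Back-transform: tanh(-0.943240) = -0.736707, tanh(-0.791362) = -0.659180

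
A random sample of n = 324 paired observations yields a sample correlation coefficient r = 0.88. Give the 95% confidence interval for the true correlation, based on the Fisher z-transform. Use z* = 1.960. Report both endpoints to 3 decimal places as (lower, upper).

(0.853, 0.902)

z_r = atanh(0.88) = 1.375768;  SE = 1/√(n−3) = 1/√321 = 0.055815
z-limits: 1.375768 ± 1.960·0.055815 = 1.375768 ± 0.109397 = [1.266371, 1.485165]
ρ-limits: (tanh 1.266371, tanh 1.485165) = (0.853, 0.902)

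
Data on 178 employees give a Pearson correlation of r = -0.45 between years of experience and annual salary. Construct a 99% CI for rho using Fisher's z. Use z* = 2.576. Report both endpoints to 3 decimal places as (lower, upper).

Fisher z: z_r = atanh(r) = ½·ln((1+(-0.45))/(1−(-0.45))) = -0.484700
SE(z) = 1/√(n−3) = 1/√175 = 0.075593
99% ⇒ z* = 2.576; margin = 2.576·0.075593 = 0.194728
CI on z-scale: (-0.679428, -0.289972)
Back-transform: tanh(-0.679428) = -0.591147, tanh(-0.289972) = -0.282109

(-0.591, -0.282)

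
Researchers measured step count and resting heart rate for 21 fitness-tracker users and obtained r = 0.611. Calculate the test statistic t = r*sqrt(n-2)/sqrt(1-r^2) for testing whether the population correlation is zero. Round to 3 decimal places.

3.364

1 − r² = 1 − 0.373321 = 0.626679;  √(1−r²) = 0.791631
√(n−2) = √19 = 4.358899
t = r·√(n−2)/√(1−r²) = 0.611 · 4.358899 / 0.791631 = 3.364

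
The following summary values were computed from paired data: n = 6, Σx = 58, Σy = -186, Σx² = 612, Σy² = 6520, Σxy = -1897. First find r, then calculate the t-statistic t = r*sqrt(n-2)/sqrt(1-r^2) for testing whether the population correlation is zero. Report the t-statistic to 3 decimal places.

-1.165

S_xy = nΣxy − ΣxΣy = 6·(-1897) − 58·(-186) = -11382 − (-10788) = -594
S_xx = nΣx² − (Σx)² = 6·612 − 58² = 3672 − 3364 = 308
S_yy = nΣy² − (Σy)² = 6·6520 − (-186)² = 39120 − 34596 = 4524
r = S_xy / √(S_xx·S_yy) = -594 / √(308·4524) = -594 / √1393392 = -594 / 1180.4203 = -0.5032
t = r·√(n−2)/√(1−r²) = -0.5032·√4 / √(1−0.253210) = -1.006400 / 0.864170 = -1.165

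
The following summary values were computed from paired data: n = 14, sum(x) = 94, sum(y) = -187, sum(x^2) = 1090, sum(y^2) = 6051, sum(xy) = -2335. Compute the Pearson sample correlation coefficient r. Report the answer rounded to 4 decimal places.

-0.8454

S_xy = nΣxy − ΣxΣy = 14·(-2335) − 94·(-187) = -32690 − (-17578) = -15112
S_xx = nΣx² − (Σx)² = 14·1090 − 94² = 15260 − 8836 = 6424
S_yy = nΣy² − (Σy)² = 14·6051 − (-187)² = 84714 − 34969 = 49745
r = S_xy / √(S_xx·S_yy) = -15112 / √(6424·49745) = -15112 / √319561880 = -15112 / 17876.2938 = -0.8454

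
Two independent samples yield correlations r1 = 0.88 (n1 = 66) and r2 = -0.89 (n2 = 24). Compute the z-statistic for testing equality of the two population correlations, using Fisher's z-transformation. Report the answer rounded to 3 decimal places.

11.103

Fisher z-transforms: z1 = atanh(0.88) = 1.375768, z2 = atanh(-0.89) = -1.421926; difference d = 2.797694
Var(d) = 1/63 + 1/21 = 0.0158730 + 0.0476190 = 0.0634920
z = d/√Var(d) = 2.797694 / √0.0634920 = 2.797694 / 0.251976 = 11.103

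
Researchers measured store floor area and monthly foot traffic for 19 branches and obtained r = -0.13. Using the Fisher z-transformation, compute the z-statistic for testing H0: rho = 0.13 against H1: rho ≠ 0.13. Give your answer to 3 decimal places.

-1.046

z_r = atanh(-0.13) = -0.130740,  z_0 = atanh(0.13) = 0.130740
SE = 1/√(n−3) = 1/√16 = 0.250000
z = (z_r − z_0)/SE = (-0.130740 − 0.130740) / 0.250000 = -0.261480 / 0.250000 = -1.046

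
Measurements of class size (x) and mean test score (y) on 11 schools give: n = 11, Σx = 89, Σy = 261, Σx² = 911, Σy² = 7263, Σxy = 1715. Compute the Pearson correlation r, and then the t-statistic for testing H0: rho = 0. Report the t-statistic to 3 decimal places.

-5.495

S_xy = nΣxy − ΣxΣy = 11·1715 − 89·261 = 18865 − 23229 = -4364
S_xx = nΣx² − (Σx)² = 11·911 − 89² = 10021 − 7921 = 2100
S_yy = nΣy² − (Σy)² = 11·7263 − 261² = 79893 − 68121 = 11772
r = S_xy / √(S_xx·S_yy) = -4364 / √(2100·11772) = -4364 / √24721200 = -4364 / 4972.0418 = -0.8777
t = r·√(n−2)/√(1−r²) = -0.8777·√9 / √(1−0.770357) = -2.633100 / 0.479211 = -5.495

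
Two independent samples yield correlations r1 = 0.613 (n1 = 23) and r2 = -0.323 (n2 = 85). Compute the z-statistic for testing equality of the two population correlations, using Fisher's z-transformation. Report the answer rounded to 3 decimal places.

4.205

z1 = atanh(0.613) = 0.713713,  z2 = atanh(-0.323) = -0.334993
SE = √(1/(n1−3) + 1/(n2−3)) = √(1/20 + 1/82) = √(0.0500000 + 0.0121951) = √0.0621951 = 0.249389
z = (z1 − z2)/SE = (0.713713 − (-0.334993)) / 0.249389 = 1.048706 / 0.249389 = 4.205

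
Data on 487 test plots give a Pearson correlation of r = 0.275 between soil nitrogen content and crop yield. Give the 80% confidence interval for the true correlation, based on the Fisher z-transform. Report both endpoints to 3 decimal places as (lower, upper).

Fisher z: z_r = atanh(r) = ½·ln((1+0.275)/(1−0.275)) = 0.282265
SE(z) = 1/√(n−3) = 1/√484 = 0.045455
80% ⇒ z* = 1.282; margin = 1.282·0.045455 = 0.058273
CI on z-scale: (0.223992, 0.340538)
Back-transform: tanh(0.223992) = 0.220320, tanh(0.340538) = 0.327958

(0.220, 0.328)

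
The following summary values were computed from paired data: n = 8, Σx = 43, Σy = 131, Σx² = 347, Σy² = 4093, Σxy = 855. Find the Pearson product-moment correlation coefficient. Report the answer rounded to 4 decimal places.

Numerator: nΣxy − (Σx)(Σy) = 8·855 − (43)(131) = 1207
Denominator: √[(nΣx²−(Σx)²)(nΣy²−(Σy)²)]
  nΣx²−(Σx)² = 8·347 − 1849 = 927;  nΣy²−(Σy)² = 8·4093 − 17161 = 15583
  √(927·15583) = √14445441 = 3800.7159
r = 1207 / 3800.7159 = 0.3176

0.3176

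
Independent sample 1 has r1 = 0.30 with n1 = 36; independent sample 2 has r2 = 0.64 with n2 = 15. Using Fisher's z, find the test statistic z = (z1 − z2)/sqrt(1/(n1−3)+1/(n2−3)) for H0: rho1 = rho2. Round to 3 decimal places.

z1 = atanh(0.30) = 0.309520,  z2 = atanh(0.64) = 0.758174
SE = √(1/(n1−3) + 1/(n2−3)) = √(1/33 + 1/12) = √(0.0303030 + 0.0833333) = √0.1136363 = 0.337100
z = (z1 − z2)/SE = (0.309520 − 0.758174) / 0.337100 = -0.448654 / 0.337100 = -1.331

-1.331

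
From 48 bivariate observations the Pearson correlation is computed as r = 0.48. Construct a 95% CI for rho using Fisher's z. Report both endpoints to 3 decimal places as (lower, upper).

Fisher z: z_r = atanh(r) = ½·ln((1+0.48)/(1−0.48)) = 0.522984
SE(z) = 1/√(n−3) = 1/√45 = 0.149071
95% ⇒ z* = 1.960; margin = 1.960·0.149071 = 0.292179
CI on z-scale: (0.230805, 0.815163)
Back-transform: tanh(0.230805) = 0.226792, tanh(0.815163) = 0.672429

(0.227, 0.672)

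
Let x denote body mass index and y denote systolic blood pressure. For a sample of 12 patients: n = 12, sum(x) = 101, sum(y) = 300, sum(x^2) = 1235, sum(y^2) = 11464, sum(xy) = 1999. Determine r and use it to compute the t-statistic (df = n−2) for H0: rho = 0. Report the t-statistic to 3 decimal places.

Numerator: nΣxy − (Σx)(Σy) = 12·1999 − (101)(300) = -6312
Denominator: √[(nΣx²−(Σx)²)(nΣy²−(Σy)²)]
  nΣx²−(Σx)² = 12·1235 − 10201 = 4619;  nΣy²−(Σy)² = 12·11464 − 90000 = 47568
  √(4619·47568) = √219716592 = 14822.8402
r = -6312 / 14822.8402 = -0.4258
t = r·√(n−2)/√(1−r²) = -0.4258·√10 / √(1−0.181306) = -1.346498 / 0.904817 = -1.488

-1.488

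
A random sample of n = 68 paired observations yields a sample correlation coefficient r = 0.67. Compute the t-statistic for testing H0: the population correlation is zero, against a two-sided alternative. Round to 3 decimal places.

1 − r² = 1 − 0.4489 = 0.5511;  √(1−r²) = 0.742361
√(n−2) = √66 = 8.124038
t = r·√(n−2)/√(1−r²) = 0.67 · 8.124038 / 0.742361 = 7.332

7.332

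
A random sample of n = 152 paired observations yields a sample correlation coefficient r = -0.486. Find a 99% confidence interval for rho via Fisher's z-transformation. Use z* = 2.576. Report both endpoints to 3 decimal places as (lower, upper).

z_r = atanh(-0.486) = -0.530810;  SE = 1/√(n−3) = 1/√149 = 0.081923
z-limits: -0.530810 ± 2.576·0.081923 = -0.530810 ± 0.211034 = [-0.741844, -0.319776]
ρ-limits: (tanh -0.741844, tanh -0.319776) = (-0.630, -0.309)

(-0.630, -0.309)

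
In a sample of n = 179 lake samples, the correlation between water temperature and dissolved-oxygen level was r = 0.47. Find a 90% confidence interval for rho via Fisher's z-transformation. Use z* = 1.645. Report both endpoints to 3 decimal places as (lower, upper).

(0.368, 0.561)

z_r = atanh(0.47) = 0.510070;  SE = 1/√(n−3) = 1/√176 = 0.075378
z-limits: 0.510070 ± 1.645·0.075378 = 0.510070 ± 0.123997 = [0.386073, 0.634067]
ρ-limits: (tanh 0.386073, tanh 0.634067) = (0.368, 0.561)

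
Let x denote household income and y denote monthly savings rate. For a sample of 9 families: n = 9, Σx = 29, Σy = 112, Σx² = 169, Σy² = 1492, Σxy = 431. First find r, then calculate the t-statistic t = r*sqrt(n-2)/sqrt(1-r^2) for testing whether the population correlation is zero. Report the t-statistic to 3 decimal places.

Numerator: nΣxy − (Σx)(Σy) = 9·431 − (29)(112) = 631
Denominator: √[(nΣx²−(Σx)²)(nΣy²−(Σy)²)]
  nΣx²−(Σx)² = 9·169 − 841 = 680;  nΣy²−(Σy)² = 9·1492 − 12544 = 884
  √(680·884) = √601120 = 775.3193
r = 631 / 775.3193 = 0.8139
t = r·√(n−2)/√(1−r²) = 0.8139·√7 / √(1−0.662433) = 2.153377 / 0.581005 = 3.706

3.706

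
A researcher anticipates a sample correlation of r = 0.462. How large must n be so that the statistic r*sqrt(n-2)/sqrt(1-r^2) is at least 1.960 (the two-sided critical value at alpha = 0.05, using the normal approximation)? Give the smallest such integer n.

Need r·√(n−2)/√(1−r²) ≥ 1.960
√(n−2) ≥ 1.960·√(1−0.213444) / 0.462 = 1.960·0.886880 / 0.462 = 3.7625
n−2 ≥ 14.1564  ⇒  n ≥ 16.1564
Smallest integer n = 17

17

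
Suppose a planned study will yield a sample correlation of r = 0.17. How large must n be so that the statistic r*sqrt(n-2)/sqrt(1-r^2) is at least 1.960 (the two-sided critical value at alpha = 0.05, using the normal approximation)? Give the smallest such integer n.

r√(n−2)/√(1−r²) ≥ 1.960  ⇔  n−2 ≥ (1.960)²·(1−r²)/r²
(1−r²)/r² = (1−0.0289)/0.0289 = 33.6021
n ≥ 2 + 3.8416·33.6021 = 2 + 129.0858 = 131.0858
⌈131.0858⌉ = 132

132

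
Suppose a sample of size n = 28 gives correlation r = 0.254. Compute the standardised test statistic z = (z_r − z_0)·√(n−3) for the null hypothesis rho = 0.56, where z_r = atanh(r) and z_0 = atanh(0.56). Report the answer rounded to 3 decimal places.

-1.866

z_r = atanh(0.254) = 0.259684,  z_0 = atanh(0.56) = 0.632833
SE = 1/√(n−3) = 1/√25 = 0.200000
z = (z_r − z_0)/SE = (0.259684 − 0.632833) / 0.200000 = -0.373149 / 0.200000 = -1.866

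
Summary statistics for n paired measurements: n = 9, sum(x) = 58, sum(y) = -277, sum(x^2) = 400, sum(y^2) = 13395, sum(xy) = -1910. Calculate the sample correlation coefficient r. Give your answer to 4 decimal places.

Numerator: nΣxy − (Σx)(Σy) = 9·(-1910) − (58)(-277) = -1124
Denominator: √[(nΣx²−(Σx)²)(nΣy²−(Σy)²)]
  nΣx²−(Σx)² = 9·400 − 3364 = 236;  nΣy²−(Σy)² = 9·13395 − 76729 = 43826
  √(236·43826) = √10342936 = 3216.0435
r = -1124 / 3216.0435 = -0.3495

-0.3495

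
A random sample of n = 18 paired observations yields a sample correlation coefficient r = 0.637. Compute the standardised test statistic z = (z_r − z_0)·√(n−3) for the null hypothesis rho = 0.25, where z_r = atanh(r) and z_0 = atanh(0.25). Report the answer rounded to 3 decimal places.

1.928

Fisher z: atanh(0.637) = 0.753109, atanh(0.25) = 0.255413
z = (z_r − z_0)·√(n−3) = (0.753109 − 0.255413)·√15 = 0.497696 · 3.872983 = 1.928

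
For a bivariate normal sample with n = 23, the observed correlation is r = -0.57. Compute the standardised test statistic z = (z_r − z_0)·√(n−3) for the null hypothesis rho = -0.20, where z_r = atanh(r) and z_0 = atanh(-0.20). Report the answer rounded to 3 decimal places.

-1.989

Fisher z: atanh(-0.57) = -0.647523, atanh(-0.20) = -0.202733
z = (z_r − z_0)·√(n−3) = (-0.647523 − (-0.202733))·√20 = -0.444790 · 4.472136 = -1.989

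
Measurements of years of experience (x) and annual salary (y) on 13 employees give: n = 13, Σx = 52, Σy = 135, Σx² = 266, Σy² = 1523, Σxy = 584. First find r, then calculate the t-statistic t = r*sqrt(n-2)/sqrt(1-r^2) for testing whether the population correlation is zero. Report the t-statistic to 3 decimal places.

2.046

Numerator: nΣxy − (Σx)(Σy) = 13·584 − (52)(135) = 572
Denominator: √[(nΣx²−(Σx)²)(nΣy²−(Σy)²)]
  nΣx²−(Σx)² = 13·266 − 2704 = 754;  nΣy²−(Σy)² = 13·1523 − 18225 = 1574
  √(754·1574) = √1186796 = 1089.4017
r = 572 / 1089.4017 = 0.5251
t = r·√(n−2)/√(1−r²) = 0.5251·√11 / √(1−0.275730) = 1.741560 / 0.851041 = 2.046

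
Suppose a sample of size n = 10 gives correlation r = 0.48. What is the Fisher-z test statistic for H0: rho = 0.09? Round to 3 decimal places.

1.145

z_r = atanh(0.48) = 0.522984,  z_0 = atanh(0.09) = 0.090244
SE = 1/√(n−3) = 1/√7 = 0.377964
z = (z_r − z_0)/SE = (0.522984 − 0.090244) / 0.377964 = 0.432740 / 0.377964 = 1.145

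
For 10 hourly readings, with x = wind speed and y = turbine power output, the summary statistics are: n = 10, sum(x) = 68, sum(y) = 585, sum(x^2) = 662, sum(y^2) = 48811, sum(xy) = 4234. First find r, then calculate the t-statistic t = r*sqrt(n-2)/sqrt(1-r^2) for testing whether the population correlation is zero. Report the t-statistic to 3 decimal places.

Numerator: nΣxy − (Σx)(Σy) = 10·4234 − (68)(585) = 2560
Denominator: √[(nΣx²−(Σx)²)(nΣy²−(Σy)²)]
  nΣx²−(Σx)² = 10·662 − 4624 = 1996;  nΣy²−(Σy)² = 10·48811 − 342225 = 145885
  √(1996·145885) = √291186460 = 17064.1865
r = 2560 / 17064.1865 = 0.1500
t = r·√(n−2)/√(1−r²) = 0.1500·√8 / √(1−0.022500) = 0.424264 / 0.988686 = 0.429

0.429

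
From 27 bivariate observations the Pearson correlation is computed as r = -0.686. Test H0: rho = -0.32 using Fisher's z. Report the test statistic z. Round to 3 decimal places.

-2.492

Fisher z: atanh(-0.686) = -0.840361, atanh(-0.32) = -0.331647
z = (z_r − z_0)·√(n−3) = (-0.840361 − (-0.331647))·√24 = -0.508714 · 4.898979 = -2.492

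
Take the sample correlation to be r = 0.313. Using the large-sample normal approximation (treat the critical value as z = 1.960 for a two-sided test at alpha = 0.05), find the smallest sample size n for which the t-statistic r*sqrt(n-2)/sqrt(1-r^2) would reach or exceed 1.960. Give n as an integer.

r√(n−2)/√(1−r²) ≥ 1.960  ⇔  n−2 ≥ (1.960)²·(1−r²)/r²
(1−r²)/r² = (1−0.097969)/0.097969 = 9.2073
n ≥ 2 + 3.8416·9.2073 = 2 + 35.3708 = 37.3708
⌈37.3708⌉ = 38

38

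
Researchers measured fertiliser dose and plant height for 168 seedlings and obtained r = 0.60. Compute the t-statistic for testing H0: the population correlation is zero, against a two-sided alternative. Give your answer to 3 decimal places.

9.663

t = r·√(n−2) / √(1−r²) with r = 0.60, n = 168
  = 0.60·√166 / √(1 − 0.3600)
  = 0.60·12.884099 / 0.800000
  = 7.730459 / 0.800000 = 9.663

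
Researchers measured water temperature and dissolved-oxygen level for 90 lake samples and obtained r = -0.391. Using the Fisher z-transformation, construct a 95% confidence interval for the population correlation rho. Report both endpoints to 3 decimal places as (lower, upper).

(-0.553, -0.200)

Fisher z: z_r = atanh(r) = ½·ln((1+(-0.391))/(1−(-0.391))) = -0.412980
SE(z) = 1/√(n−3) = 1/√87 = 0.107211
95% ⇒ z* = 1.960; margin = 1.960·0.107211 = 0.210134
CI on z-scale: (-0.623114, -0.202846)
Back-transform: tanh(-0.623114) = -0.553292, tanh(-0.202846) = -0.200109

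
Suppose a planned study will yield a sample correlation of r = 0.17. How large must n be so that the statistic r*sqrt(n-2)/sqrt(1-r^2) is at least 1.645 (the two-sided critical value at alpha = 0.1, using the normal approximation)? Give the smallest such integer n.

93

Need r·√(n−2)/√(1−r²) ≥ 1.645
√(n−2) ≥ 1.645·√(1−0.0289) / 0.17 = 1.645·0.985444 / 0.17 = 9.5356
n−2 ≥ 90.9277  ⇒  n ≥ 92.9277
Smallest integer n = 93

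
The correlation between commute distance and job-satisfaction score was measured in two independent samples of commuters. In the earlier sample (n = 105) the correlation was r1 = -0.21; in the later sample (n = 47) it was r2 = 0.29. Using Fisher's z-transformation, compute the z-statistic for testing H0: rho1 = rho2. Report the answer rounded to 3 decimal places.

-2.837

z1 = atanh(-0.21) = -0.213171,  z2 = atanh(0.29) = 0.298566
SE = √(1/(n1−3) + 1/(n2−3)) = √(1/102 + 1/44) = √(0.0098039 + 0.0227273) = √0.0325312 = 0.180364
z = (z1 − z2)/SE = (-0.213171 − 0.298566) / 0.180364 = -0.511737 / 0.180364 = -2.837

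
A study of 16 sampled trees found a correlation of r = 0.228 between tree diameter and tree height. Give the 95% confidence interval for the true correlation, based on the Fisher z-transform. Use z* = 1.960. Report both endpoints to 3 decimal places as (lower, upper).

(-0.302, 0.650)

z_r = atanh(0.228) = 0.232079;  SE = 1/√(n−3) = 1/√13 = 0.277350
z-limits: 0.232079 ± 1.960·0.277350 = 0.232079 ± 0.543606 = [-0.311527, 0.775685]
ρ-limits: (tanh -0.311527, tanh 0.775685) = (-0.302, 0.650)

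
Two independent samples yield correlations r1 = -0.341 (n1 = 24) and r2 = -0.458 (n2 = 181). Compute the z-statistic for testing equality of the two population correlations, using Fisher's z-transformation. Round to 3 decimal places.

0.605

z1 = atanh(-0.341) = -0.355224,  z2 = atanh(-0.458) = -0.494777
SE = √(1/(n1−3) + 1/(n2−3)) = √(1/21 + 1/178) = √(0.0476190 + 0.0056180) = √0.0532370 = 0.230731
z = (z1 − z2)/SE = (-0.355224 − (-0.494777)) / 0.230731 = 0.139553 / 0.230731 = 0.605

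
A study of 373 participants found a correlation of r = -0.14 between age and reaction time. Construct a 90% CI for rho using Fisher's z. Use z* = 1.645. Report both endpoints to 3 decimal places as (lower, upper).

Fisher z: z_r = atanh(r) = ½·ln((1+(-0.14))/(1−(-0.14))) = -0.140926
SE(z) = 1/√(n−3) = 1/√370 = 0.051988
90% ⇒ z* = 1.645; margin = 1.645·0.051988 = 0.085520
CI on z-scale: (-0.226446, -0.055406)
Back-transform: tanh(-0.226446) = -0.222653, tanh(-0.055406) = -0.055349

(-0.223, -0.055)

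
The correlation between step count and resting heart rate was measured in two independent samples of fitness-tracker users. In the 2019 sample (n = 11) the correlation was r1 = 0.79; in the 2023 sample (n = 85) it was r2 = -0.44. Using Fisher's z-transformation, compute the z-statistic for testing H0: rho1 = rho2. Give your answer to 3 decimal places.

z1 = atanh(0.79) = 1.071432,  z2 = atanh(-0.44) = -0.472231
SE = √(1/(n1−3) + 1/(n2−3)) = √(1/8 + 1/82) = √(0.1250000 + 0.0121951) = √0.1371951 = 0.370399
z = (z1 − z2)/SE = (1.071432 − (-0.472231)) / 0.370399 = 1.543663 / 0.370399 = 4.168

4.168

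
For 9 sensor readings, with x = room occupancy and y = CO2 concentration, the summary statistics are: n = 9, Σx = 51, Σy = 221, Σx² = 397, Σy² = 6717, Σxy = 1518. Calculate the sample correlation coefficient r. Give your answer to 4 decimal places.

0.7117

Numerator: nΣxy − (Σx)(Σy) = 9·1518 − (51)(221) = 2391
Denominator: √[(nΣx²−(Σx)²)(nΣy²−(Σy)²)]
  nΣx²−(Σx)² = 9·397 − 2601 = 972;  nΣy²−(Σy)² = 9·6717 − 48841 = 11612
  √(972·11612) = √11286864 = 3359.5928
r = 2391 / 3359.5928 = 0.7117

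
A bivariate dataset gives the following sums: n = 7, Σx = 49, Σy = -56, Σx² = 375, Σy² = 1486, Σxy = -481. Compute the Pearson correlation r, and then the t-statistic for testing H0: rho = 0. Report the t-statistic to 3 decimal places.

-1.251

S_xy = nΣxy − ΣxΣy = 7·(-481) − 49·(-56) = -3367 − (-2744) = -623
S_xx = nΣx² − (Σx)² = 7·375 − 49² = 2625 − 2401 = 224
S_yy = nΣy² − (Σy)² = 7·1486 − (-56)² = 10402 − 3136 = 7266
r = S_xy / √(S_xx·S_yy) = -623 / √(224·7266) = -623 / √1627584 = -623 / 1275.7680 = -0.4883
t = r·√(n−2)/√(1−r²) = -0.4883·√5 / √(1−0.238437) = -1.091872 / 0.872676 = -1.251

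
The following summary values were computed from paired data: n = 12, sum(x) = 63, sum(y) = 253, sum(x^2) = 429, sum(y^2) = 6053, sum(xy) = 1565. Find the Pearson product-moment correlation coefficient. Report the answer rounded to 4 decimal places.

0.8908

S_xy = nΣxy − ΣxΣy = 12·1565 − 63·253 = 18780 − 15939 = 2841
S_xx = nΣx² − (Σx)² = 12·429 − 63² = 5148 − 3969 = 1179
S_yy = nΣy² − (Σy)² = 12·6053 − 253² = 72636 − 64009 = 8627
r = S_xy / √(S_xx·S_yy) = 2841 / √(1179·8627) = 2841 / √10171233 = 2841 / 3189.2371 = 0.8908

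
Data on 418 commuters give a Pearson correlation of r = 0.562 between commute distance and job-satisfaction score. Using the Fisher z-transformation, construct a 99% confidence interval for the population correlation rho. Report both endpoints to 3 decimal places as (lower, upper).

(0.469, 0.642)

Fisher z: z_r = atanh(r) = ½·ln((1+0.562)/(1−0.562)) = 0.635752
SE(z) = 1/√(n−3) = 1/√415 = 0.049088
99% ⇒ z* = 2.576; margin = 2.576·0.049088 = 0.126451
CI on z-scale: (0.509301, 0.762203)
Back-transform: tanh(0.509301) = 0.469400, tanh(0.762203) = 0.642373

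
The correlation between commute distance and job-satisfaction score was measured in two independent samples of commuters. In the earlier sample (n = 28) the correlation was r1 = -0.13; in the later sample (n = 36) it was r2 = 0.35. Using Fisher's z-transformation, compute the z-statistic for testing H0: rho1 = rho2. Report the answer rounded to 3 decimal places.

z1 = atanh(-0.13) = -0.130740,  z2 = atanh(0.35) = 0.365444
SE = √(1/(n1−3) + 1/(n2−3)) = √(1/25 + 1/33) = √(0.0400000 + 0.0303030) = √0.0703030 = 0.265147
z = (z1 − z2)/SE = (-0.130740 − 0.365444) / 0.265147 = -0.496184 / 0.265147 = -1.871

-1.871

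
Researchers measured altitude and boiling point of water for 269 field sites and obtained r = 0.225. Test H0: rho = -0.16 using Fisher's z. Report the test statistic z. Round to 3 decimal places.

6.366

z_r = atanh(0.225) = 0.228917,  z_0 = atanh(-0.16) = -0.161387
SE = 1/√(n−3) = 1/√266 = 0.061314
z = (z_r − z_0)/SE = (0.228917 − (-0.161387)) / 0.061314 = 0.390304 / 0.061314 = 6.366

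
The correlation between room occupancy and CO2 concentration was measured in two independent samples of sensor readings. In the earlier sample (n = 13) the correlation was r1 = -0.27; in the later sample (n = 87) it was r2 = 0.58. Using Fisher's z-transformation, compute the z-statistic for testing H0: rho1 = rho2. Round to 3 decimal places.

Fisher z-transforms: z1 = atanh(-0.27) = -0.276864, z2 = atanh(0.58) = 0.662463; difference d = -0.939327
Var(d) = 1/10 + 1/84 = 0.1000000 + 0.0119048 = 0.1119048
z = d/√Var(d) = -0.939327 / √0.1119048 = -0.939327 / 0.334522 = -2.808

-2.808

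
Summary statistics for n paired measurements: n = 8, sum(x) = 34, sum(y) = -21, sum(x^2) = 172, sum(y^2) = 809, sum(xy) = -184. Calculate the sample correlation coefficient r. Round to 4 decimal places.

-0.6581

S_xy = nΣxy − ΣxΣy = 8·(-184) − 34·(-21) = -1472 − (-714) = -758
S_xx = nΣx² − (Σx)² = 8·172 − 34² = 1376 − 1156 = 220
S_yy = nΣy² − (Σy)² = 8·809 − (-21)² = 6472 − 441 = 6031
r = S_xy / √(S_xx·S_yy) = -758 / √(220·6031) = -758 / √1326820 = -758 / 1151.8767 = -0.6581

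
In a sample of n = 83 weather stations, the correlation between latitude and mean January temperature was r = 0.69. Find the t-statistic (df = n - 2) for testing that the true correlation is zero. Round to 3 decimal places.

8.580

1 − r² = 1 − 0.4761 = 0.5239;  √(1−r²) = 0.723809
√(n−2) = √81 = 9.000000
t = r·√(n−2)/√(1−r²) = 0.69 · 9.000000 / 0.723809 = 8.580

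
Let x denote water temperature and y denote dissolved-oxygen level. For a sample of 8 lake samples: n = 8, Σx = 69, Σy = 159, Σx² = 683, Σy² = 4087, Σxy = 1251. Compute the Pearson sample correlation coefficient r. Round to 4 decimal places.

-0.4218

S_xy = nΣxy − ΣxΣy = 8·1251 − 69·159 = 10008 − 10971 = -963
S_xx = nΣx² − (Σx)² = 8·683 − 69² = 5464 − 4761 = 703
S_yy = nΣy² − (Σy)² = 8·4087 − 159² = 32696 − 25281 = 7415
r = S_xy / √(S_xx·S_yy) = -963 / √(703·7415) = -963 / √5212745 = -963 / 2283.1437 = -0.4218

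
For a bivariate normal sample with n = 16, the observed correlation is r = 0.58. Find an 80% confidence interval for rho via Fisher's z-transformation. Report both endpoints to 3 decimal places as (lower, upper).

Fisher z: z_r = atanh(r) = ½·ln((1+0.58)/(1−0.58)) = 0.662463
SE(z) = 1/√(n−3) = 1/√13 = 0.277350
80% ⇒ z* = 1.282; margin = 1.282·0.277350 = 0.355563
CI on z-scale: (0.306900, 1.018026)
Back-transform: tanh(0.306900) = 0.297614, tanh(1.018026) = 0.769061

(0.298, 0.769)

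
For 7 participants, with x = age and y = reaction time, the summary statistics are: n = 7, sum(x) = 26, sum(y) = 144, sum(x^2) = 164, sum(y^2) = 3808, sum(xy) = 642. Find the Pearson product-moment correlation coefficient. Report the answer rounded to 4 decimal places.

S_xy = nΣxy − ΣxΣy = 7·642 − 26·144 = 4494 − 3744 = 750
S_xx = nΣx² − (Σx)² = 7·164 − 26² = 1148 − 676 = 472
S_yy = nΣy² − (Σy)² = 7·3808 − 144² = 26656 − 20736 = 5920
r = S_xy / √(S_xx·S_yy) = 750 / √(472·5920) = 750 / √2794240 = 750 / 1671.5980 = 0.4487

0.4487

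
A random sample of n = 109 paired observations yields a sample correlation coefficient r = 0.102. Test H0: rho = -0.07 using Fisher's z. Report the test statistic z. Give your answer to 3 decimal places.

1.776

Fisher z: atanh(0.102) = 0.102356, atanh(-0.07) = -0.070115
z = (z_r − z_0)·√(n−3) = (0.102356 − (-0.070115))·√106 = 0.172471 · 10.295630 = 1.776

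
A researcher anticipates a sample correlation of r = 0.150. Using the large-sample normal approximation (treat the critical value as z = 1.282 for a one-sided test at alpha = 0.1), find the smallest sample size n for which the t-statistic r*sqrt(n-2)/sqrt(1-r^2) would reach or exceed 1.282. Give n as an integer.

r√(n−2)/√(1−r²) ≥ 1.282  ⇔  n−2 ≥ (1.282)²·(1−r²)/r²
(1−r²)/r² = (1−0.022500)/0.022500 = 43.4444
n ≥ 2 + 1.643524·43.4444 = 2 + 71.4019 = 73.4019
⌈73.4019⌉ = 74

74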